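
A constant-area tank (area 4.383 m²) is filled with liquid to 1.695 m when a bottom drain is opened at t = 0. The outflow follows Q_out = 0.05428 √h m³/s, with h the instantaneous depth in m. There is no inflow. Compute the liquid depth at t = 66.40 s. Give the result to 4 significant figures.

0.7935 m

A dh/dt = −Q_out = −0.05428 √h.
∫ h^(−1/2) dh = −(0.05428/A) ∫ dt, giving 2√h = 2√h₀ − (0.05428/A) t.
√h = √1.695 − 0.05428·66.40/(2·4.383) = 1.30192 − 0.411156 = 0.890766.
h = 0.890766² = 0.793464 m.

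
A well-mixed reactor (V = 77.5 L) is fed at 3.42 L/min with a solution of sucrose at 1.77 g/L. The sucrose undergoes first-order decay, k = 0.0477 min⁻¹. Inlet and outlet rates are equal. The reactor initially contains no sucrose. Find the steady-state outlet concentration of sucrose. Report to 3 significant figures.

0.851 g/L

V dC/dt = Q(C_in − C) − k V C.
At steady state: 0 = Q C_in − (Q + kV) C_ss, so C_ss = Q C_in/(Q + kV).
C_ss = 3.42·1.77/(3.42 + 0.0477·77.5) = 6.0534/7.1167 = 0.85058 g/L.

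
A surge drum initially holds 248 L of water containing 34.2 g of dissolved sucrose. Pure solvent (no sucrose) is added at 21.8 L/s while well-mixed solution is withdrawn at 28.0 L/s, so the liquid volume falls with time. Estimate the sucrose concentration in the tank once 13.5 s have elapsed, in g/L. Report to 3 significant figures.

0.0324 g/L

Total volume: dV/dt = Q_in − Q_out = -6.2000 L/s, so V(t) = 248 − 6.2000 t and V(13.5) = 164.30 L.
Solute balance: dm/dt = 0 − Q_out C = −Q_out m/V(t).
Separate: dm/m = −Q_out dt/V(t) ⇒ ln(m/m₀) = −(Q_out/(Q_in−Q_out)) ln(V/V₀).
m = m₀ (V₀/V)^(Q_out/(Q_in−Q_out)) = 34.2 × (248/164.30)^(-4.5161) = 5.3269 g.
C = m/V = 5.3269/164.30 = 0.032422 g/L.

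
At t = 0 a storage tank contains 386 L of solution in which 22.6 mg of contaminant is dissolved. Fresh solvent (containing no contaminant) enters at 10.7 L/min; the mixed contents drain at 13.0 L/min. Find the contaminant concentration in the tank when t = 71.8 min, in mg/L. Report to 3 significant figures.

Let m(t) be the amount of contaminant. Volume: V(t) = V₀ + (Q_in − Q_out) t = 386 − 2.3000 t; V(71.8) = 220.86 L.
No contaminant enters, so dm/dt = −Q_out · (m/V).
dm/m = −Q_out dt/(V₀ − 2.3000 t); integrating gives ln(m/m₀) = −(Q_out/(Q_in−Q_out)) ln(V/V₀).
m = m₀ (V₀/V)^(Q_out/(Q_in−Q_out)) = 22.6 × (386/220.86)^(-5.6522) = 0.96300 mg.
C = m/V = 0.96300/220.86 = 0.0043602 mg/L.

0.00436 mg/L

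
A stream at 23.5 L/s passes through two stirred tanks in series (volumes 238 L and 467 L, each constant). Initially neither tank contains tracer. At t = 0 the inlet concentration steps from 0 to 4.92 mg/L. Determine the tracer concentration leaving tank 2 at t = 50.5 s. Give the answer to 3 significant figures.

4.16 mg/L

Time constants: τᵢ = Vᵢ/Q for each well-mixed tank.
τ₁ = 238/23.5 = 10.128 s; τ₂ = 467/23.5 = 19.872 s.
Tank 1: C₁ = C_in(1 − e^(−t/τ₁)). Tank 2 (τ₁ ≠ τ₂): C₂ = C_in[1 − (τ₁ e^(−t/τ₁) − τ₂ e^(−t/τ₂))/(τ₁ − τ₂)].
At t = 50.5: e^(−t/τ₁) = 0.0068306, e^(−t/τ₂) = 0.078770.
C₂ = 4.92·[1 − (10.128·0.0068306 − 19.872·0.078770)/(-9.7447)] = 4.92·0.84646 = 4.1646 mg/L.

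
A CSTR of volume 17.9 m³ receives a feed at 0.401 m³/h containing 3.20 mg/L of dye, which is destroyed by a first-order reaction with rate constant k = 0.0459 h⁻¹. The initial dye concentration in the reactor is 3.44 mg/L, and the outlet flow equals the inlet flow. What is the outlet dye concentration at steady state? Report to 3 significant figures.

Species balance: V dC/dt = Q C_in − Q C − k V C.
At steady state: 0 = Q C_in − (Q + kV) C_ss, so C_ss = Q C_in/(Q + kV).
C_ss = 0.401·3.20/(0.401 + 0.0459·17.9) = 1.2832/1.2226 = 1.0496 mg/L.

1.05 mg/L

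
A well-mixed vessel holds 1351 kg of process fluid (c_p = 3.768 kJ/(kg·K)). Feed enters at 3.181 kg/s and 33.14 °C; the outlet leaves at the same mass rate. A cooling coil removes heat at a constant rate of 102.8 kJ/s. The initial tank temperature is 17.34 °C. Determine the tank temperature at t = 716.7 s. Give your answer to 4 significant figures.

Heat balance on the well-mixed liquid: M c_p dT/dt = ṁ c_p (T_in − T) − 102.8.
τ = M/ṁ = 424.709 s; T_ss = T_in − Q̇/(ṁ c_p) = 33.14 − 102.8/(3.181·3.768) = 24.5633 °C.
This is linear first-order; T(t) = T_ss + (T₀ − T_ss) e^(−t/τ).
T(716.7) = 24.5633 + (-7.22333)·e^(−716.7/424.709) = 24.5633 + (-7.22333)·0.184980 = 23.2272 °C.

23.23 °C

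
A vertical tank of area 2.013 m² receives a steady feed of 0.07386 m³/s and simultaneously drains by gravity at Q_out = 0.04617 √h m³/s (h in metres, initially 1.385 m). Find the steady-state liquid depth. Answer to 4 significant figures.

Unsteady balance on liquid volume: A dh/dt = Q_in − 0.04617 √h. At steady state dh/dt = 0:
Q_in = 0.04617 √h_ss ⇒ √h_ss = 0.07386/0.04617 = 1.59974.
h_ss = 1.59974² = 2.55917 m. (Since h₀ = 1.385 m < h_ss, the level will rise toward this value.)

2.559 m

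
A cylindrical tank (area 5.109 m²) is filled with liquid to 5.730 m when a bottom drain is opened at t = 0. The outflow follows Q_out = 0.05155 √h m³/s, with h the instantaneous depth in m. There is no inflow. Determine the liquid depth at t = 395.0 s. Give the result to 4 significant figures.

0.1608 m

Volume balance on the tank: A dh/dt = −0.05155 √h.
Separate and integrate: 2(√h − √h₀) = −(0.05155/A) t.
√h = √5.730 − 0.05155·395.0/(2·5.109) = 2.39374 − 1.99278 = 0.400959.
h = 0.400959² = 0.160769 m.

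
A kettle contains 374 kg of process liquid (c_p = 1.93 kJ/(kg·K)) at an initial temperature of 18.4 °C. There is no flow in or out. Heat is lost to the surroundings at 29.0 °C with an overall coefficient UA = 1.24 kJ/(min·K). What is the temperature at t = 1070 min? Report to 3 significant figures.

Heat balance on the well-mixed liquid: M c_p dT/dt = −UA(T − T_amb).
dT/dt = (T_ss − T)/τ with T_ss = T_amb = 29.000 °C, τ = M c_p/UA = 374·1.93/1.24 = 582.11 min.
T approaches T_ss exponentially: T(t) = T_ss + (T₀ − T_ss) e^(−t/τ).
T(1070) = 29.000 + (-10.600)·0.15911 = 27.313 °C.

27.3 °C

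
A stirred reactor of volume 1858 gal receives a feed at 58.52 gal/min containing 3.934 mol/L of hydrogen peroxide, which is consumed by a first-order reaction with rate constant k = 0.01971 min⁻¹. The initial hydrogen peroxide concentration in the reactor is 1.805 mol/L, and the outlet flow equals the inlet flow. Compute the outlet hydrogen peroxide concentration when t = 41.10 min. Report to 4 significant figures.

Species balance: V dC/dt = Q C_in − Q C − k V C.
This is linear with rate a = Q/V + k = 0.0512062 min⁻¹.
C_ss = Q C_in/(Q + kV) = 2.41975 mol/L; C(t) = C_ss + (C₀ − C_ss) e^(−a t).
C(41.10) = 2.41975 + (-0.614748)·e^(−0.0512062·41.10) = 2.41975 + (-0.614748)·0.121897 = 2.34481 mol/L.

2.345 mol/L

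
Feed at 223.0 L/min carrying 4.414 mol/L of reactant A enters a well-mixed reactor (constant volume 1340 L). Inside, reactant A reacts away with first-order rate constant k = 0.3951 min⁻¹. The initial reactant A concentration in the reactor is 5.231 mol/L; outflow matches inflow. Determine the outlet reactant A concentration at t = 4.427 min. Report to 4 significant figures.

Species balance: V dC/dt = Q C_in − Q C − k V C.
This is linear with rate a = Q/V + k = 0.561518 min⁻¹.
C_ss = Q C_in/(Q + kV) = 1.30818 mol/L; C(t) = C_ss + (C₀ − C_ss) e^(−a t).
C(4.427) = 1.30818 + (3.92282)·e^(−0.561518·4.427) = 1.30818 + (3.92282)·0.0832556 = 1.63478 mol/L.

1.635 mol/L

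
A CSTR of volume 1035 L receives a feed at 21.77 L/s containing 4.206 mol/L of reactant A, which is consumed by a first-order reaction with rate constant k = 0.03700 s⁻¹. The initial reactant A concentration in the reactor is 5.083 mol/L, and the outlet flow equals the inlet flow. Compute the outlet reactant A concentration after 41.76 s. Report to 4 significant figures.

1.840 mol/L

Species balance: V dC/dt = Q C_in − Q C − k V C.
dC/dt = (Q/V) C_in − (Q/V + k) C; effective rate a = Q/V + k = 0.0210338 + 0.03700 = 0.0580338 s⁻¹.
C_ss = Q C_in/(Q + kV) = 1.52443 mol/L; C(t) = C_ss + (C₀ − C_ss) e^(−a t).
C(41.76) = 1.52443 + (3.55857)·e^(−0.0580338·41.76) = 1.52443 + (3.55857)·0.0886116 = 1.83976 mol/L.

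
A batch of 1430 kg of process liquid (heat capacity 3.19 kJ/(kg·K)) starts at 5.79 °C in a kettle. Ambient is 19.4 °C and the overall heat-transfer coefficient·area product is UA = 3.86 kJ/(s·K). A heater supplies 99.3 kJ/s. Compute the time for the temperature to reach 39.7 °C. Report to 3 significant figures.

Lumped-capacitance energy balance: M c_p dT/dt = UA(T_amb − T) + Q̇.
τ = M c_p/UA = 1181.8 s; T_ss = T_amb + Q̇/UA = 19.4 + 99.3/3.86 = 45.125 °C.
T(t) = T_ss + (T₀ − T_ss)e^(−t/τ); set T = 39.7:
t = −τ ln[(T − T_ss)/(T₀ − T_ss)] = −1181.8 · ln(0.13793) = 2341.2 s.

2340 s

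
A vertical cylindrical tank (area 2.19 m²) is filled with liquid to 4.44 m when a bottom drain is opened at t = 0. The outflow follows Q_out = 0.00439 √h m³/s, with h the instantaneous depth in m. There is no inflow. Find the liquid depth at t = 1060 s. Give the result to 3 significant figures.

With no inflow, A dh/dt = −0.00439 √h.
Separate and integrate: 2(√h − √h₀) = −(0.00439/A) t.
√h = √4.44 − 0.00439·1060/(2·2.19) = 2.1071 − 1.0624 = 1.0447.
h = 1.0447² = 1.0914 m.

1.09 m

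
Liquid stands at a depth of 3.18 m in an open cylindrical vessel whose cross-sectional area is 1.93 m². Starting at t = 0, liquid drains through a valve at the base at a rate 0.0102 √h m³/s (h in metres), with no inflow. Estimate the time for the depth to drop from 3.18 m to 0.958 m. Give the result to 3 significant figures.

304 s

Accumulation of liquid (constant cross-section A): A dh/dt = −0.0102 √h.
∫ h^(−1/2) dh = −(0.0102/A) ∫ dt, giving 2√h = 2√h₀ − (0.0102/A) t.
t = 2A(√h₀ − √h)/0.0102 = 2·1.93·(√3.18 − √0.958)/0.0102
  = 3.8600 × (1.7833 − 0.97877) / 0.0102 = 304.44 s.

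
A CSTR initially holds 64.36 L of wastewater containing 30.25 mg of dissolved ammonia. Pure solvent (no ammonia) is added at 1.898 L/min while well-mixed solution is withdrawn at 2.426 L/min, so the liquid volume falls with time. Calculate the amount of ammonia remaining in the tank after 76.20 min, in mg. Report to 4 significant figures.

Total volume: dV/dt = Q_in − Q_out = -0.528000 L/min, so V(t) = 64.36 − 0.528000 t and V(76.20) = 24.1264 L.
Species balance (pure solvent in): dm/dt = −Q_out · m/V(t).
dm/m = −Q_out dt/(V₀ − 0.528000 t); integrating gives ln(m/m₀) = −(Q_out/(Q_in−Q_out)) ln(V/V₀).
m = m₀ (V₀/V)^(Q_out/(Q_in−Q_out)) = 30.25 × (64.36/24.1264)^(-4.59470) = 0.333286 mg.

0.3333 mg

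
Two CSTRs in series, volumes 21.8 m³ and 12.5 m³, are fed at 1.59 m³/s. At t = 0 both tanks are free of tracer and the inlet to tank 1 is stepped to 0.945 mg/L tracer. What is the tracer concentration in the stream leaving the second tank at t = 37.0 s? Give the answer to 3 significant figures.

Species balance on tank i: dCᵢ/dt = (Cᵢ₋₁ − Cᵢ)/τᵢ with τᵢ = Vᵢ/Q.
τ₁ = 21.8/1.59 = 13.711 s; τ₂ = 12.5/1.59 = 7.8616 s.
Tank 1: C₁ = C_in(1 − e^(−t/τ₁)). Tank 2 (τ₁ ≠ τ₂): C₂ = C_in[1 − (τ₁ e^(−t/τ₁) − τ₂ e^(−t/τ₂))/(τ₁ − τ₂)].
At t = 37.0: e^(−t/τ₁) = 0.067298, e^(−t/τ₂) = 0.0090373.
C₂ = 0.945·[1 − (13.711·0.067298 − 7.8616·0.0090373)/(5.8491)] = 0.945·0.85439 = 0.80740 mg/L.

0.807 mg/L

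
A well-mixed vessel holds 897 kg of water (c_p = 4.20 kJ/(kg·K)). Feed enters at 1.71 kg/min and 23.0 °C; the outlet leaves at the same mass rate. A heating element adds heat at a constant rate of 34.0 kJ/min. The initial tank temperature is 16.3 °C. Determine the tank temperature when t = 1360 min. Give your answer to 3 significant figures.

Unsteady energy balance on the tank contents: M c_p dT/dt = ṁ c_p (T_in − T) + 34.0.
Rearrange: dT/dt = (T_ss − T)/τ with τ = M/ṁ = 524.56 min and T_ss = T_in + Q̇/(ṁ c_p) = 27.734 °C.
Integrating: T(t) = T_ss + (T₀ − T_ss) e^(−t/τ).
T(1360) = 27.734 + (-11.434)·e^(−1360/524.56) = 27.734 + (-11.434)·0.074822 = 26.879 °C.

26.9 °C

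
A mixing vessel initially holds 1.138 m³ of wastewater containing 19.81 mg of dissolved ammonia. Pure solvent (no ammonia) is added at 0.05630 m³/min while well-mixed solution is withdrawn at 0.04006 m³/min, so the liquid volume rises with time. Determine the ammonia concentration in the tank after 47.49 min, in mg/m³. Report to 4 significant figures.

Let m(t) be the amount of ammonia. Volume: V(t) = V₀ + (Q_in − Q_out) t = 1.138 + 0.0162400 t; V(47.49) = 1.90924 m³.
Species balance (pure solvent in): dm/dt = −Q_out · m/V(t).
Separate: dm/m = −Q_out dt/V(t) ⇒ ln(m/m₀) = −(Q_out/(Q_in−Q_out)) ln(V/V₀).
m = m₀ (V₀/V)^(Q_out/(Q_in−Q_out)) = 19.81 × (1.138/1.90924)^(2.46675) = 5.52793 mg.
C = m/V = 5.52793/1.90924 = 2.89536 mg/m³.

2.895 mg/m³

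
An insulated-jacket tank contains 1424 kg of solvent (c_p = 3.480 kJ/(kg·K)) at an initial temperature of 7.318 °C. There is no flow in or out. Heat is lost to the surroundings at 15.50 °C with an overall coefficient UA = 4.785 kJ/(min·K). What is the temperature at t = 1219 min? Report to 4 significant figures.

12.98 °C

M c_p dT/dt = −UA(T − T_amb).
dT/dt = (T_ss − T)/τ with T_ss = T_amb = 15.5000 °C, τ = M c_p/UA = 1424·3.480/4.785 = 1035.64 min.
Integrating: T(t) = T_ss + (T₀ − T_ss) e^(−t/τ).
T(1219) = 15.5000 + (-8.18200)·0.308185 = 12.9784 °C.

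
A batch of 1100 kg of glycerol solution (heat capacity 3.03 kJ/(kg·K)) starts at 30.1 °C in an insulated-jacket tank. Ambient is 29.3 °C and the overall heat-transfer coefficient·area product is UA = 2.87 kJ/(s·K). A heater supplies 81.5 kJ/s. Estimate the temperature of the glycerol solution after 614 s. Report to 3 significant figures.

M c_p dT/dt = −UA(T − T_amb) + Q̇.
dT/dt = (T_ss − T)/τ with T_ss = T_amb + Q̇/UA = 29.3 + 81.5/2.87 = 57.697 °C, τ = M c_p/UA = 1100·3.03/2.87 = 1161.3 s.
Integrating: T(t) = T_ss + (T₀ − T_ss) e^(−t/τ).
T(614) = 57.697 + (-27.597)·0.58937 = 41.432 °C.

41.4 °C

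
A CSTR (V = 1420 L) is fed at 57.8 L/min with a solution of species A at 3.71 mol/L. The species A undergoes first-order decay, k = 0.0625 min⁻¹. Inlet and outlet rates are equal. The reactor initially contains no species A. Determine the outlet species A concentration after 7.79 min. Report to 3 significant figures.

0.808 mol/L

V dC/dt = Q(C_in − C) − k V C.
This is linear with rate a = Q/V + k = 0.10320 min⁻¹.
C_ss = Q C_in/(Q + kV) = 1.4632 mol/L; C(t) = C_ss + (C₀ − C_ss) e^(−a t).
C(7.79) = 1.4632 + (-1.4632)·e^(−0.10320·7.79) = 1.4632 + (-1.4632)·0.44755 = 0.80836 mol/L.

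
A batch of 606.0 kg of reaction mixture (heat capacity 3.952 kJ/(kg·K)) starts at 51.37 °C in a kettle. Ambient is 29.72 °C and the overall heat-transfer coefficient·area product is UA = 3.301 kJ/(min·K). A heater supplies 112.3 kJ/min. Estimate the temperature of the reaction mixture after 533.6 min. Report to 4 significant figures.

M c_p dT/dt = −UA(T − T_amb) + Q̇.
dT/dt = (T_ss − T)/τ with T_ss = T_amb + Q̇/UA = 29.72 + 112.3/3.301 = 63.7400 °C, τ = M c_p/UA = 606.0·3.952/3.301 = 725.511 min.
Solution: T(t) = T_ss + (T₀ − T_ss) e^(−t/τ).
T(533.6) = 63.7400 + (-12.3700)·0.479275 = 57.8114 °C.

57.81 °C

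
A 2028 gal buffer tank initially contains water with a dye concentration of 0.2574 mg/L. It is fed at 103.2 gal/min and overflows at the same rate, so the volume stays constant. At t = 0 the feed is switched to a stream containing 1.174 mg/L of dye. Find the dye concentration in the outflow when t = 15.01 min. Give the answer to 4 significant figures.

0.7470 mg/L

Species balance on the tank: V dC/dt = Q(C_in − C).
Rewrite as dC/dt + C/τ = C_in/τ, τ = V/Q = 19.6512 min.
Solution: C(t) = C_in + (C₀ − C_in) e^(−t/τ).
C(15.01) = 1.174 + (0.2574 − 1.174)·e^(−15.01/19.6512) = 1.174 + (-0.916600)·0.465882 = 0.746972 mg/L.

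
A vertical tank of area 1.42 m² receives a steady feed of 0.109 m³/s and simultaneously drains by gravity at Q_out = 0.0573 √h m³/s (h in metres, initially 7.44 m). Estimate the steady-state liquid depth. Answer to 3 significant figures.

A dh/dt = Q_in − 0.0573 √h. Steady state requires inflow = outflow:
Q_in = 0.0573 √h_ss ⇒ √h_ss = 0.109/0.0573 = 1.9023.
h_ss = 1.9023² = 3.6186 m. (Since h₀ = 7.44 m > h_ss, the level will fall toward this value.)

3.62 m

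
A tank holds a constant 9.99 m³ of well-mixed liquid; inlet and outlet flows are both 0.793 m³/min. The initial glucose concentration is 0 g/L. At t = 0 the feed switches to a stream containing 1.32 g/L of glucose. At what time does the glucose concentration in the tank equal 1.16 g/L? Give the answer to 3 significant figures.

Species balance: V dC/dt = Q(C_in − C) ⇒ τ = V/Q = 12.598 min.
C(t) = C_in + (C₀ − C_in) e^(−t/τ). Set C = 1.16 and solve for t:
e^(−t/τ) = (C − C_in)/(C₀ − C_in) = (1.16 − 1.32)/(0 − 1.32) = 0.12121
t = −τ ln(…) = 12.598 × 2.1102 = 26.584 min.

26.6 min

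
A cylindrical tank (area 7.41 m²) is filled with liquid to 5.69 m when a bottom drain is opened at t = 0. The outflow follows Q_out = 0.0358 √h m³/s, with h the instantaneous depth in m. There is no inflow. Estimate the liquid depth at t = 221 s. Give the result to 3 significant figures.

Mass balance (ρ constant): A dh/dt = −0.0358 √h.
Separate and integrate: 2(√h − √h₀) = −(0.0358/A) t.
√h = √5.69 − 0.0358·221/(2·7.41) = 2.3854 − 0.53386 = 1.8515.
h = 1.8515² = 3.4281 m.

3.43 m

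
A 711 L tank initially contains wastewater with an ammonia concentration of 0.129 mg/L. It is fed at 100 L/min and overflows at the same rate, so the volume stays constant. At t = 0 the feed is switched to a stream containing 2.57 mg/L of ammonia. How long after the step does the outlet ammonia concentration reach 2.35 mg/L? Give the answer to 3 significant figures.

Species balance: V dC/dt = Q(C_in − C) ⇒ τ = V/Q = 7.1100 min.
C(t) = C_in + (C₀ − C_in) e^(−t/τ). Set C = 2.35 and solve for t:
e^(−t/τ) = (C − C_in)/(C₀ − C_in) = (2.35 − 2.57)/(0.129 − 2.57) = 0.090127
t = −τ ln(…) = 7.1100 × 2.4065 = 17.110 min.

17.1 min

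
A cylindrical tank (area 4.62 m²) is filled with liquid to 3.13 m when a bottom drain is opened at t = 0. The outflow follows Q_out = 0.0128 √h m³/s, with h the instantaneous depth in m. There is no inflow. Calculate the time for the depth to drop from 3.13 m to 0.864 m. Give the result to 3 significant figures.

Unsteady balance on liquid volume: A dh/dt = −0.0128 √h.
∫ h^(−1/2) dh = −(0.0128/A) ∫ dt, giving 2√h = 2√h₀ − (0.0128/A) t.
t = 2A(√h₀ − √h)/0.0128 = 2·4.62·(√3.13 − √0.864)/0.0128
  = 9.2400 × (1.7692 − 0.92952) / 0.0128 = 606.13 s.

606 s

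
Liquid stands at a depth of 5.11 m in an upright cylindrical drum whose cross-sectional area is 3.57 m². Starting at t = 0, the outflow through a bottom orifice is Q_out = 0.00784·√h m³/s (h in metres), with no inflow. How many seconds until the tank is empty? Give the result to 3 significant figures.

Unsteady balance on liquid volume: A dh/dt = −0.00784 √h.
This is separable: 2 d(√h)/dt = −0.00784/A, so √h = √h₀ − (0.00784/(2A)) t.
Tank is empty when √h = 0: t_empty = 2A√h₀/0.00784.
t_empty = 2·3.57·√5.11/0.00784 = 7.1400·2.2605/0.00784 = 2058.7 s.

2060 s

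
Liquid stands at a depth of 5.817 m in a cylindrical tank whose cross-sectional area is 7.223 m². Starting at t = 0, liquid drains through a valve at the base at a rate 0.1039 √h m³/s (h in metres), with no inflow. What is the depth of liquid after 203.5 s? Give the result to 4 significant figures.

0.8991 m

Volume balance on the tank: A dh/dt = −0.1039 √h.
Separate and integrate: 2(√h − √h₀) = −(0.1039/A) t.
√h = √5.817 − 0.1039·203.5/(2·7.223) = 2.41185 − 1.46363 = 0.948212.
h = 0.948212² = 0.899106 m.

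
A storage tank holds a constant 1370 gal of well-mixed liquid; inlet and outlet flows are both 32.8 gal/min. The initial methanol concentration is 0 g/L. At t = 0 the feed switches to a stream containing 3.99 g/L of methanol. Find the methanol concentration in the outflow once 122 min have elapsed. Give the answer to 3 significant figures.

3.77 g/L

Species balance on the tank: V dC/dt = Q(C_in − C).
Time constant τ = V/Q = 1370/32.8 = 41.768 min.
C approaches C_in exponentially: C(t) = C_in + (C₀ − C_in) e^(−t/τ).
C(122) = 3.99 + (0 − 3.99)·e^(−122/41.768) = 3.99 + (-3.9900)·0.053886 = 3.7750 g/L.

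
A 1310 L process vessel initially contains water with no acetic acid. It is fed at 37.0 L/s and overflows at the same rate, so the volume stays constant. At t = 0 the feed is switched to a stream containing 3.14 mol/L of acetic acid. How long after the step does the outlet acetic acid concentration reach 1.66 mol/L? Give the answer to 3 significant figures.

Mass balance on the solute (V constant): V dC/dt = Q(C_in − C), so τ = V/Q = 35.405 s.
C(t) = C_in + (C₀ − C_in) e^(−t/τ). Set C = 1.66 and solve for t:
e^(−t/τ) = (C − C_in)/(C₀ − C_in) = (1.66 − 3.14)/(0 − 3.14) = 0.47134
t = −τ ln(…) = 35.405 × 0.75218 = 26.631 s.

26.6 s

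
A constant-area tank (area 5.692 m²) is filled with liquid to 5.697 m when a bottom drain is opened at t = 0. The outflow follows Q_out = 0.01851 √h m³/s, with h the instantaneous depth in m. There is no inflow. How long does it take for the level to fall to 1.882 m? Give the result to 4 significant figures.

624.2 s

With no inflow, A dh/dt = −0.01851 √h.
∫ h^(−1/2) dh = −(0.01851/A) ∫ dt, giving 2√h = 2√h₀ − (0.01851/A) t.
t = 2A(√h₀ − √h)/0.01851 = 2·5.692·(√5.697 − √1.882)/0.01851
  = 11.3840 × (2.38684 − 1.37186) / 0.01851 = 624.231 s.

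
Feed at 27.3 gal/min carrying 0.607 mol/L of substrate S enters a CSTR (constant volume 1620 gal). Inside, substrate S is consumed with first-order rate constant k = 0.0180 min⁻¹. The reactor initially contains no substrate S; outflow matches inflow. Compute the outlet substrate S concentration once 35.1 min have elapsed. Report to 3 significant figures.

Accumulation = in − out − consumed: V dC/dt = Q C_in − Q C − k V C.
This is linear with rate a = Q/V + k = 0.034852 min⁻¹.
C_ss = Q C_in/(Q + kV) = 0.29350 mol/L; C(t) = C_ss + (C₀ − C_ss) e^(−a t).
C(35.1) = 0.29350 + (-0.29350)·e^(−0.034852·35.1) = 0.29350 + (-0.29350)·0.29426 = 0.20714 mol/L.

0.207 mol/L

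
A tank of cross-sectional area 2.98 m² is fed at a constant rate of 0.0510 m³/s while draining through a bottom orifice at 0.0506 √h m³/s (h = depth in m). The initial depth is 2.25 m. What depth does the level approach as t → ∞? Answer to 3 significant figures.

Volume balance on the tank: A dh/dt = Q_in − 0.0506 √h. At steady state dh/dt = 0:
Q_in = 0.0506 √h_ss ⇒ √h_ss = 0.0510/0.0506 = 1.0079.
h_ss = 1.0079² = 1.0159 m. (Since h₀ = 2.25 m > h_ss, the level will fall toward this value.)

1.02 m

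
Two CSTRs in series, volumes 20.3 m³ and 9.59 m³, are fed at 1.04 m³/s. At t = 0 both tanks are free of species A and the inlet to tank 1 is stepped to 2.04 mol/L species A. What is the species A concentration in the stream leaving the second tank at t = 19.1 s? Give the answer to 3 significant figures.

Time constants: τᵢ = Vᵢ/Q for each well-mixed tank.
τ₁ = 20.3/1.04 = 19.519 s; τ₂ = 9.59/1.04 = 9.2212 s.
Solving the cascade with C₁(0)=C₂(0)=0 gives C₂(t) = C_in[1 − (τ₁ e^(−t/τ₁) − τ₂ e^(−t/τ₂))/(τ₁ − τ₂)].
At t = 19.1: e^(−t/τ₁) = 0.37587, e^(−t/τ₂) = 0.12602.
C₂ = 2.04·[1 − (19.519·0.37587 − 9.2212·0.12602)/(10.298)] = 2.04·0.40041 = 0.81685 mol/L.

0.817 mol/L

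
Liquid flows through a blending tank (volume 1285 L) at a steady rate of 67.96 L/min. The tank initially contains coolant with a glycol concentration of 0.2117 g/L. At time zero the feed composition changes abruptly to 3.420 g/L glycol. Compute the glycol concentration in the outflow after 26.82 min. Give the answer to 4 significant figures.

2.643 g/L

Species balance on the tank: V dC/dt = Q(C_in − C).
Rewrite as dC/dt + C/τ = C_in/τ, τ = V/Q = 18.9082 min.
Integrating: C(t) = C_in + (C₀ − C_in) e^(−t/τ).
C(26.82) = 3.420 + (0.2117 − 3.420)·e^(−26.82/18.9082) = 3.420 + (-3.20830)·0.242093 = 2.64329 g/L.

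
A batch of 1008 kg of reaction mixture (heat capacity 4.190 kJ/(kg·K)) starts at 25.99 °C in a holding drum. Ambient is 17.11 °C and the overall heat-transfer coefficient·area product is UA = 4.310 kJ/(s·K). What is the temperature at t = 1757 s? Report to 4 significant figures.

M c_p dT/dt = −UA(T − T_amb).
dT/dt = (T_ss − T)/τ with T_ss = T_amb = 17.1100 °C, τ = M c_p/UA = 1008·4.190/4.310 = 979.935 s.
T approaches T_ss exponentially: T(t) = T_ss + (T₀ − T_ss) e^(−t/τ).
T(1757) = 17.1100 + (8.88000)·0.166464 = 18.5882 °C.

18.59 °C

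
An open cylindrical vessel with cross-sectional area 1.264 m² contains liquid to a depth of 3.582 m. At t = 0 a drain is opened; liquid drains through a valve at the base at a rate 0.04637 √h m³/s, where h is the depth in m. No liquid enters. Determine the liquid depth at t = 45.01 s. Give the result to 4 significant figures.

With no inflow, A dh/dt = −0.04637 √h.
Separate and integrate: 2(√h − √h₀) = −(0.04637/A) t.
√h = √3.582 − 0.04637·45.01/(2·1.264) = 1.89262 − 0.825599 = 1.06702.
h = 1.06702² = 1.13853 m.

1.139 m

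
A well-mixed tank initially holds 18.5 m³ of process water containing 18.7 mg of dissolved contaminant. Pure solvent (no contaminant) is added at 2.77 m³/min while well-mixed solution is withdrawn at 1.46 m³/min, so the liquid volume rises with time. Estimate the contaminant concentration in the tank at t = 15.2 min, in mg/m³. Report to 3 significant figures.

Total volume: dV/dt = Q_in − Q_out = 1.3100 m³/min, so V(t) = 18.5 + 1.3100 t and V(15.2) = 38.412 m³.
No contaminant enters, so dm/dt = −Q_out · (m/V).
Separate: dm/m = −Q_out dt/V(t) ⇒ ln(m/m₀) = −(Q_out/(Q_in−Q_out)) ln(V/V₀).
m = m₀ (V₀/V)^(Q_out/(Q_in−Q_out)) = 18.7 × (18.5/38.412)^(1.1145) = 8.2835 mg.
C = m/V = 8.2835/38.412 = 0.21565 mg/m³.

0.216 mg/m³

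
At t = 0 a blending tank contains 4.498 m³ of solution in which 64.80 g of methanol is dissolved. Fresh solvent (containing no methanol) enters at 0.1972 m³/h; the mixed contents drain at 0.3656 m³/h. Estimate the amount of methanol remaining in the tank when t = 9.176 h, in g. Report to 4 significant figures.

25.99 g

Let m(t) be the amount of methanol. Volume: V(t) = V₀ + (Q_in − Q_out) t = 4.498 − 0.168400 t; V(9.176) = 2.95276 m³.
No methanol enters, so dm/dt = −Q_out · (m/V).
Separate: dm/m = −Q_out dt/V(t) ⇒ ln(m/m₀) = −(Q_out/(Q_in−Q_out)) ln(V/V₀).
m = m₀ (V₀/V)^(Q_out/(Q_in−Q_out)) = 64.80 × (4.498/2.95276)^(-2.17102) = 25.9855 g.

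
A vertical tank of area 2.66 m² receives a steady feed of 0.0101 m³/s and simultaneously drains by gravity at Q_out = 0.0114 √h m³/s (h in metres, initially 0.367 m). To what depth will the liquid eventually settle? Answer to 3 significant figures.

Level balance: A dh/dt = 0.0101 − 0.0114 √h. Setting dh/dt = 0:
Q_in = 0.0114 √h_ss ⇒ √h_ss = 0.0101/0.0114 = 0.88596.
h_ss = 0.88596² = 0.78493 m. (Since h₀ = 0.367 m < h_ss, the level will rise toward this value.)

0.785 m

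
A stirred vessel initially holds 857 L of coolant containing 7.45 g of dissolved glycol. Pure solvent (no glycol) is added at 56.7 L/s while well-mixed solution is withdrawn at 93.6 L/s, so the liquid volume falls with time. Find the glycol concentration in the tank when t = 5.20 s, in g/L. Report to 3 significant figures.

0.00589 g/L

Let m(t) be the amount of glycol. Volume: V(t) = V₀ + (Q_in − Q_out) t = 857 − 36.900 t; V(5.20) = 665.12 L.
Species balance (pure solvent in): dm/dt = −Q_out · m/V(t).
Separate: dm/m = −Q_out dt/V(t) ⇒ ln(m/m₀) = −(Q_out/(Q_in−Q_out)) ln(V/V₀).
m = m₀ (V₀/V)^(Q_out/(Q_in−Q_out)) = 7.45 × (857/665.12)^(-2.5366) = 3.9168 g.
C = m/V = 3.9168/665.12 = 0.0058888 g/L.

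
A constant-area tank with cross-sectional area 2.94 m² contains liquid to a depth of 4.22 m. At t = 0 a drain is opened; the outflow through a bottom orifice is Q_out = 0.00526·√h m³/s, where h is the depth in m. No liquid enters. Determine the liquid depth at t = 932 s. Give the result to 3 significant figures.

A dh/dt = −Q_out = −0.00526 √h.
∫ h^(−1/2) dh = −(0.00526/A) ∫ dt, giving 2√h = 2√h₀ − (0.00526/A) t.
√h = √4.22 − 0.00526·932/(2·2.94) = 2.0543 − 0.83373 = 1.2205.
h = 1.2205² = 1.4897 m.

1.49 m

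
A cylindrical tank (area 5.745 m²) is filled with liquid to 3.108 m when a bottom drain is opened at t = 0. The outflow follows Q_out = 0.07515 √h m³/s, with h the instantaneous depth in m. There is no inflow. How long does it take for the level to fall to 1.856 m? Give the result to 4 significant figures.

With no inflow, A dh/dt = −0.07515 √h.
∫ h^(−1/2) dh = −(0.07515/A) ∫ dt, giving 2√h = 2√h₀ − (0.07515/A) t.
t = 2A(√h₀ − √h)/0.07515 = 2·5.745·(√3.108 − √1.856)/0.07515
  = 11.4900 × (1.76295 − 1.36235) / 0.07515 = 61.2496 s.

61.25 s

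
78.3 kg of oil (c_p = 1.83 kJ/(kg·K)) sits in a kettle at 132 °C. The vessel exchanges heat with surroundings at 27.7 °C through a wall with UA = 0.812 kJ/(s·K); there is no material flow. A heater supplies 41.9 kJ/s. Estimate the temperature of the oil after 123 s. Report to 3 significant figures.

Lumped-capacitance energy balance: M c_p dT/dt = UA(T_amb − T) + Q̇.
dT/dt = (T_ss − T)/τ with T_ss = T_amb + Q̇/UA = 27.7 + 41.9/0.812 = 79.301 °C, τ = M c_p/UA = 78.3·1.83/0.812 = 176.46 s.
T approaches T_ss exponentially: T(t) = T_ss + (T₀ − T_ss) e^(−t/τ).
T(123) = 79.301 + (52.699)·0.49806 = 105.55 °C.

106 °C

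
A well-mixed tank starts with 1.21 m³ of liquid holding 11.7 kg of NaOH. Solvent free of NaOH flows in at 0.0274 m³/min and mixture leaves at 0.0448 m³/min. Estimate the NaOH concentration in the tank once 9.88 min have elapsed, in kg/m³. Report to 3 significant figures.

Total volume: dV/dt = Q_in − Q_out = -0.017400 m³/min, so V(t) = 1.21 − 0.017400 t and V(9.88) = 1.0381 m³.
Solute balance: dm/dt = 0 − Q_out C = −Q_out m/V(t).
dm/m = −Q_out dt/(V₀ − 0.017400 t); integrating gives ln(m/m₀) = −(Q_out/(Q_in−Q_out)) ln(V/V₀).
m = m₀ (V₀/V)^(Q_out/(Q_in−Q_out)) = 11.7 × (1.21/1.0381)^(-2.5747) = 7.8856 kg.
C = m/V = 7.8856/1.0381 = 7.5963 kg/m³.

7.60 kg/m³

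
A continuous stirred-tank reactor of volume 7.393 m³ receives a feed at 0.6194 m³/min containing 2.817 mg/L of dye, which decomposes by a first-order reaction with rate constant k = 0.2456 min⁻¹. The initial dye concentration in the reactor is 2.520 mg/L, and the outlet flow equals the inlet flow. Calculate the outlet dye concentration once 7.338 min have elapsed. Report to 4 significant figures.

Species balance: V dC/dt = Q C_in − Q C − k V C.
This is linear with rate a = Q/V + k = 0.329382 min⁻¹.
C_ss = Q C_in/(Q + kV) = 0.716535 mg/L; C(t) = C_ss + (C₀ − C_ss) e^(−a t).
C(7.338) = 0.716535 + (1.80346)·e^(−0.329382·7.338) = 0.716535 + (1.80346)·0.0891884 = 0.877383 mg/L.

0.8774 mg/L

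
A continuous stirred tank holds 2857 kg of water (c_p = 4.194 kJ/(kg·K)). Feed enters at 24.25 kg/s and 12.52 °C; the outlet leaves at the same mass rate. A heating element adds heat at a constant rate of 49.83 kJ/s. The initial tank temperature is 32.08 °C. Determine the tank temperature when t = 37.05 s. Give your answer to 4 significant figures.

26.93 °C

Heat balance on the well-mixed liquid: M c_p dT/dt = ṁ c_p (T_in − T) + 49.83.
Rearrange: dT/dt = (T_ss − T)/τ with τ = M/ṁ = 117.814 s and T_ss = T_in + Q̇/(ṁ c_p) = 13.0099 °C.
Solution: T(t) = T_ss + (T₀ − T_ss) e^(−t/τ).
T(37.05) = 13.0099 + (19.0701)·e^(−37.05/117.814) = 13.0099 + (19.0701)·0.730170 = 26.9343 °C.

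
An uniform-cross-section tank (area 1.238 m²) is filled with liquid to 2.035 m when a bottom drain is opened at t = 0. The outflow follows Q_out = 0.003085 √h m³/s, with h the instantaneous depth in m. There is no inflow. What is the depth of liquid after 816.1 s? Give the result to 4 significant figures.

With no inflow, A dh/dt = −0.003085 √h.
∫ h^(−1/2) dh = −(0.003085/A) ∫ dt, giving 2√h = 2√h₀ − (0.003085/A) t.
√h = √2.035 − 0.003085·816.1/(2·1.238) = 1.42653 − 1.01683 = 0.409705.
h = 0.409705² = 0.167858 m.

0.1679 m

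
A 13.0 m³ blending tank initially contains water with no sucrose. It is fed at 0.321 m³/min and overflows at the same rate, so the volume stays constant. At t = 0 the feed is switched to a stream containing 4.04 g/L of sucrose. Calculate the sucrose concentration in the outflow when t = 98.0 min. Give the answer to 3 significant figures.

Mass balance on the solute (V constant): V dC/dt = Q(C_in − C).
Rewrite as dC/dt + C/τ = C_in/τ, τ = V/Q = 40.498 min.
C approaches C_in exponentially: C(t) = C_in + (C₀ − C_in) e^(−t/τ).
C(98.0) = 4.04 + (0 − 4.04)·e^(−98.0/40.498) = 4.04 + (-4.0400)·0.088935 = 3.6807 g/L.

3.68 g/L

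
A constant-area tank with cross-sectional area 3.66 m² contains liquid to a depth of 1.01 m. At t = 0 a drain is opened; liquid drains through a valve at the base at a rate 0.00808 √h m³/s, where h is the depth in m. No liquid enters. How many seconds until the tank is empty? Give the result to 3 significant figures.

910 s

Mass balance (ρ constant): A dh/dt = −0.00808 √h.
Separate and integrate: 2(√h − √h₀) = −(0.00808/A) t.
Tank is empty when √h = 0: t_empty = 2A√h₀/0.00808.
t_empty = 2·3.66·√1.01/0.00808 = 7.3200·1.0050/0.00808 = 910.46 s.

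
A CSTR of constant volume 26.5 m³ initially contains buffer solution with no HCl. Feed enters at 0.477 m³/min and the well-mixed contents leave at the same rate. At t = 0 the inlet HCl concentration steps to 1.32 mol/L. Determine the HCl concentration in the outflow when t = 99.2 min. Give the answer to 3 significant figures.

Transient balance on the dissolved component: V dC/dt = Q(C_in − C).
Time constant τ = V/Q = 26.5/0.477 = 55.556 min.
Solution: C(t) = C_in + (C₀ − C_in) e^(−t/τ).
C(99.2) = 1.32 + (0 − 1.32)·e^(−99.2/55.556) = 1.32 + (-1.3200)·0.16770 = 1.0986 mol/L.

1.10 mol/L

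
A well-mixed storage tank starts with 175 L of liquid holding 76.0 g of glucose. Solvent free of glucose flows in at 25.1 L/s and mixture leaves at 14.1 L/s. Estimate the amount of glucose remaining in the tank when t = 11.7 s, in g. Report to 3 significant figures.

37.5 g

Let m(t) be the amount of glucose. Volume: V(t) = V₀ + (Q_in − Q_out) t = 175 + 11.000 t; V(11.7) = 303.70 L.
Solute balance: dm/dt = 0 − Q_out C = −Q_out m/V(t).
Separate: dm/m = −Q_out dt/V(t) ⇒ ln(m/m₀) = −(Q_out/(Q_in−Q_out)) ln(V/V₀).
m = m₀ (V₀/V)^(Q_out/(Q_in−Q_out)) = 76.0 × (175/303.70)^(1.2818) = 37.492 g.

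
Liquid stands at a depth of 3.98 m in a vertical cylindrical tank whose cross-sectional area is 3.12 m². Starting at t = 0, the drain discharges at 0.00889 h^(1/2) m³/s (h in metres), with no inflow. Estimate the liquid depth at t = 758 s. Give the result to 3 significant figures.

0.837 m

A dh/dt = −Q_out = −0.00889 √h.
This is separable: 2 d(√h)/dt = −0.00889/A, so √h = √h₀ − (0.00889/(2A)) t.
√h = √3.98 − 0.00889·758/(2·3.12) = 1.9950 − 1.0799 = 0.91509.
h = 0.91509² = 0.83738 m.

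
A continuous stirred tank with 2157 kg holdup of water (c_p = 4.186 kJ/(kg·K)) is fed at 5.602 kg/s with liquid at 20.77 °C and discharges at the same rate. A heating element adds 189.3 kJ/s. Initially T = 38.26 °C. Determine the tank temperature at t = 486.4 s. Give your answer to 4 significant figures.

31.51 °C

Energy balance: M c_p dT/dt = ṁ c_p (T_in − T) + 189.3.
τ = M/ṁ = 385.041 s; T_ss = T_in + Q̇/(ṁ c_p) = 20.77 + 189.3/(5.602·4.186) = 28.8425 °C.
Integrating: T(t) = T_ss + (T₀ − T_ss) e^(−t/τ).
T(486.4) = 28.8425 + (9.41750)·e^(−486.4/385.041) = 28.8425 + (9.41750)·0.282736 = 31.5052 °C.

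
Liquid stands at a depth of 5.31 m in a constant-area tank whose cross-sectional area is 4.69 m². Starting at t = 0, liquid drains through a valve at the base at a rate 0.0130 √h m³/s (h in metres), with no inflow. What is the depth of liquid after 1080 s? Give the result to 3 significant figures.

Volume balance on the tank: A dh/dt = −0.0130 √h.
This is separable: 2 d(√h)/dt = −0.0130/A, so √h = √h₀ − (0.0130/(2A)) t.
√h = √5.31 − 0.0130·1080/(2·4.69) = 2.3043 − 1.4968 = 0.80754.
h = 0.80754² = 0.65212 m.

0.652 m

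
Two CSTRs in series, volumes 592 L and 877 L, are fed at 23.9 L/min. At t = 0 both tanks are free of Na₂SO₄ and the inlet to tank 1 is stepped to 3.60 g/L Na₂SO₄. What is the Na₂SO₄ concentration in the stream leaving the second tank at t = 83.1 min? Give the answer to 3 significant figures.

2.71 g/L

Species balance on tank i: dCᵢ/dt = (Cᵢ₋₁ − Cᵢ)/τᵢ with τᵢ = Vᵢ/Q.
τ₁ = 592/23.9 = 24.770 min; τ₂ = 877/23.9 = 36.695 min.
Solving the cascade with C₁(0)=C₂(0)=0 gives C₂(t) = C_in[1 − (τ₁ e^(−t/τ₁) − τ₂ e^(−t/τ₂))/(τ₁ − τ₂)].
At t = 83.1: e^(−t/τ₁) = 0.034913, e^(−t/τ₂) = 0.10387.
C₂ = 3.60·[1 − (24.770·0.034913 − 36.695·0.10387)/(-11.925)] = 3.60·0.75290 = 2.7104 g/L.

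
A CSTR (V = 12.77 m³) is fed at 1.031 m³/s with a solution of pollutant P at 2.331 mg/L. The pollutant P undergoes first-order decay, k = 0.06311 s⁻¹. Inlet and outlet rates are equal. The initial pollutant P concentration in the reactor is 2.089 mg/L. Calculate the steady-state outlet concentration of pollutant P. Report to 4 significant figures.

1.308 mg/L

Accumulation = in − out − consumed: V dC/dt = Q C_in − Q C − k V C.
Steady state (dC/dt = 0): C_ss = Q C_in/(Q + kV) = C_in/(1 + kV/Q).
C_ss = 1.031·2.331/(1.031 + 0.06311·12.77) = 2.40326/1.83691 = 1.30831 mg/L.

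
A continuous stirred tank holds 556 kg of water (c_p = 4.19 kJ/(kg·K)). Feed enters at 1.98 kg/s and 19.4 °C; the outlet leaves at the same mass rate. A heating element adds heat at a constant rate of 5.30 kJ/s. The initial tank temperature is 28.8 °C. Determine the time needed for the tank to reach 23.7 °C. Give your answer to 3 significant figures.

Unsteady energy balance on the tank contents: M c_p dT/dt = ṁ c_p (T_in − T) + 5.30.
τ = M/ṁ = 280.81 s; T_ss = T_in + Q̇/(ṁ c_p) = 20.039 °C.
T(t) = T_ss + (T₀ − T_ss) e^(−t/τ). Set T = 23.7:
e^(−t/τ) = (23.7 − 20.039)/(28.8 − 20.039) = 0.41788
t = −280.81 · ln(0.41788) = 245.02 s.

245 s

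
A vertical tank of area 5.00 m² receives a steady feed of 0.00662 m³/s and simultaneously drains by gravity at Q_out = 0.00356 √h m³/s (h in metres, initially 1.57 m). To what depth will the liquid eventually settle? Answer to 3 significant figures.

3.46 m

Unsteady balance on liquid volume: A dh/dt = Q_in − 0.00356 √h. At steady state dh/dt = 0:
Q_in = 0.00356 √h_ss ⇒ √h_ss = 0.00662/0.00356 = 1.8596.
h_ss = 1.8596² = 3.4579 m. (Since h₀ = 1.57 m < h_ss, the level will rise toward this value.)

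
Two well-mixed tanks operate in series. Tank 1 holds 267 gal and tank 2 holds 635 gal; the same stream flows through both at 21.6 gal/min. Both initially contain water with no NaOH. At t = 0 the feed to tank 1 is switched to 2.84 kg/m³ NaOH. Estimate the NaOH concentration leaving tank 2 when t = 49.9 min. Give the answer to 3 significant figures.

1.98 kg/m³

Time constants: τᵢ = Vᵢ/Q for each well-mixed tank.
τ₁ = 267/21.6 = 12.361 min; τ₂ = 635/21.6 = 29.398 min.
Solving the cascade with C₁(0)=C₂(0)=0 gives C₂(t) = C_in[1 − (τ₁ e^(−t/τ₁) − τ₂ e^(−t/τ₂))/(τ₁ − τ₂)].
At t = 49.9: e^(−t/τ₁) = 0.017653, e^(−t/τ₂) = 0.18316.
C₂ = 2.84·[1 − (12.361·0.017653 − 29.398·0.18316)/(-17.037)] = 2.84·0.69675 = 1.9788 kg/m³.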